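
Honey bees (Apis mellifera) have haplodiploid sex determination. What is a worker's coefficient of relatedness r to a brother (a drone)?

0.25

Her haploid brother carries none of their father's genes and a random half of their mother's genome; that half matches the maternal half of her own genome with probability 1/2: r = 1/2 · 1/2 = 1/4.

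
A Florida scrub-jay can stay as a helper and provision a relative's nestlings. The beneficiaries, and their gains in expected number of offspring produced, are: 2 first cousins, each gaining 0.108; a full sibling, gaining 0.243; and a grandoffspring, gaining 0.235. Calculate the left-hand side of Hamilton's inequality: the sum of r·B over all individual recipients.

r to a first cousin = 1/8 (first cousins share one grandparent pair — two paths of length 4: r = 2·(1/2)^4 = 1/8).
r to a full sibling = 0.5 (full sibs share both parents — two paths of length 2: r = 2·(1/2)^2 = 1/2).
r to a grandoffspring = 1/4 (two parent–offspring links: r = (1/2)^2 = 1/4).
Summing one r·B term per recipient: 2·0.125·0.108 + 1·0.5·0.243 + 1·0.25·0.235 = 0.20725.

0.20725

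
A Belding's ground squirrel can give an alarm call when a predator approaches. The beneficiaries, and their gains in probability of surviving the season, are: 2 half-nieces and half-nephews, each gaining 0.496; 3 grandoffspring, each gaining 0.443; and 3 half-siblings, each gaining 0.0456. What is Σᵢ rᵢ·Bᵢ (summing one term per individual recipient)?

0.49045

r to a half-niece or half-nephew = 0.125 (half-aunt/uncle↔niece/nephew: one path of length 3: r = (1/2)^3 = 1/8).
r to a grandoffspring = 0.25 (two parent–offspring links: r = (1/2)^2 = 1/4).
r to a half-sibling = 0.25 (half-sibs share one parent — one path of length 2: r = (1/2)^2 = 1/4).
Summing one r·B term per recipient: 2·0.125·0.496 + 3·0.25·0.443 + 3·0.25·0.0456 = 0.49045.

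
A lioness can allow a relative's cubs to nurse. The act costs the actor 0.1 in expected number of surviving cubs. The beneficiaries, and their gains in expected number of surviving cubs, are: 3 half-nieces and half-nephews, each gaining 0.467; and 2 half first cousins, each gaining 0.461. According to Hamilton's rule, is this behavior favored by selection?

Hamilton's rule: the trait is favored when the sum of r·B over every recipient exceeds the actor's cost C.
r to a half-niece or half-nephew = 0.125 (half-aunt/uncle↔niece/nephew: one path of length 3: r = (1/2)^3 = 1/8).
r to a half first cousin = 0.0625 (half first cousins share one grandparent — one path of length 4: r = (1/2)^4 = 1/16).
Summing one r·B term per recipient: 3·0.125·0.467 + 2·0.0625·0.461 = 0.23275.
0.23275 > 0.1: the indirect benefit exceeds the cost.

Yes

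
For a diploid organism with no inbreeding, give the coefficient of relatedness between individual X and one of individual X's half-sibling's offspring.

0.125

Each parent–offspring link contributes a factor of 1/2, and independent paths through distinct common ancestors add.
Half-aunt/uncle↔niece/nephew: one path of length 3: r = (1/2)^3 = 1/8.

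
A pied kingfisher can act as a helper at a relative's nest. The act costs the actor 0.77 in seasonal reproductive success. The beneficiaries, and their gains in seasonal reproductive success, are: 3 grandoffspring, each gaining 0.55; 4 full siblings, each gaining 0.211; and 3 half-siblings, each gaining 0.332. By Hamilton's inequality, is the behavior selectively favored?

Yes

Hamilton's rule: the trait is favored when the sum of r·B over every recipient exceeds the actor's cost C.
r to a grandoffspring = 1/4 (two parent–offspring links: r = (1/2)^2 = 1/4).
r to a full sibling = 0.5 (full sibs share both parents — two paths of length 2: r = 2·(1/2)^2 = 1/2).
r to a half-sibling = 0.25 (half-sibs share one parent — one path of length 2: r = (1/2)^2 = 1/4).
Summing one r·B term per recipient: 3·0.25·0.55 + 4·0.5·0.211 + 3·0.25·0.332 = 1.0835.
1.0835 > 0.77: the indirect benefit exceeds the cost.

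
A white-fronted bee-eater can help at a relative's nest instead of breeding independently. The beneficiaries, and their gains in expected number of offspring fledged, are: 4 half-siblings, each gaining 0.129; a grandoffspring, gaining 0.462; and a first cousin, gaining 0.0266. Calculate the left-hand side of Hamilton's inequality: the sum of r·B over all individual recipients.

0.247825

r to a half-sibling = 1/4 (half-sibs share one parent — one path of length 2: r = (1/2)^2 = 1/4).
r to a grandoffspring = 0.25 (two parent–offspring links: r = (1/2)^2 = 1/4).
r to a first cousin = 0.125 (first cousins share one grandparent pair — two paths of length 4: r = 2·(1/2)^4 = 1/8).
Summing one r·B term per recipient: 4·0.25·0.129 + 1·0.25·0.462 + 1·0.125·0.0266 = 0.247825.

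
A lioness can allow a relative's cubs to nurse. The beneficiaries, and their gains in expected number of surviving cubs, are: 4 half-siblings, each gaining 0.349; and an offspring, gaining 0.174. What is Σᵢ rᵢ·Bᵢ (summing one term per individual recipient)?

r to a half-sibling = 0.25 (half-sibs share one parent — one path of length 2: r = (1/2)^2 = 1/4).
r to an offspring = 1/2 (one parent–offspring link: r = (1/2)^1 = 1/2).
Summing one r·B term per recipient: 4·0.25·0.349 + 1·0.5·0.174 = 0.436.

0.436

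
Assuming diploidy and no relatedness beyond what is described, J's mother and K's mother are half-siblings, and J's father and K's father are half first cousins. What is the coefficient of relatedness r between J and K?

0.078125

Independent pedigree routes through distinct common ancestors add.
J and K are related in two ways: half first cousins through their mothers (r = 1/16) and half second cousins through their fathers (r = 1/64).
r = 1/16 + 1/64 = 0.078125.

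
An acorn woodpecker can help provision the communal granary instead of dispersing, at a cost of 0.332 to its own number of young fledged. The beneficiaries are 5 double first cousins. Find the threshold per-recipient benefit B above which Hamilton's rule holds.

0.2656

r to a double first cousin = 0.25 (double first cousins share both grandparent pairs — four paths of length 4: r = 4·(1/2)^4 = 1/4).
Hamilton's rule with n recipients of equal r: n·r·B > C, so B > C/(n·r) = 0.332/(5·0.25) = 0.2656.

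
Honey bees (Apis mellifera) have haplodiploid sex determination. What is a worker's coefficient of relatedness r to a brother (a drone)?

Her haploid brother carries none of their father's genes and a random half of their mother's genome; that half matches the maternal half of her own genome with probability 1/2: r = 1/2 · 1/2 = 1/4.

0.25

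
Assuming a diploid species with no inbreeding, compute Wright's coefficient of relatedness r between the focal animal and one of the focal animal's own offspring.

Each parent–offspring link contributes a factor of 1/2, and independent paths through distinct common ancestors add.
One parent–offspring link: r = (1/2)^1 = 1/2.

0.5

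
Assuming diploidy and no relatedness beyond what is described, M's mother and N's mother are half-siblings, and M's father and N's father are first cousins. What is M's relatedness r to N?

0.09375

Wright's path rule: contributions from independent ancestry routes add.
M and N are related in two ways: half first cousins through their mothers (r = 1/16) and second cousins through their fathers (r = 1/32).
r = 1/16 + 1/32 = 0.09375.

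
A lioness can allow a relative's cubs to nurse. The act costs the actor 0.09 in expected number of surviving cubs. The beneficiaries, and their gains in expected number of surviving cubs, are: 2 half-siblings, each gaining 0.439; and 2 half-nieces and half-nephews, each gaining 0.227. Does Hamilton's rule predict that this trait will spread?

Yes

Hamilton's rule: the trait is favored when the sum of r·B over every recipient exceeds the actor's cost C.
r to a half-sibling = 1/4 (half-sibs share one parent — one path of length 2: r = (1/2)^2 = 1/4).
r to a half-niece or half-nephew = 0.125 (half-aunt/uncle↔niece/nephew: one path of length 3: r = (1/2)^3 = 1/8).
Summing one r·B term per recipient: 2·0.25·0.439 + 2·0.125·0.227 = 0.27625.
0.27625 > 0.09: the indirect benefit exceeds the cost.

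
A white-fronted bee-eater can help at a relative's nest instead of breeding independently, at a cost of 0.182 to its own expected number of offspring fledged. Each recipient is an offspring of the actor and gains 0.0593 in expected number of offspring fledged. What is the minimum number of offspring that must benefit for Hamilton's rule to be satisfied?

r to an offspring = 0.5 (one parent–offspring link: r = (1/2)^1 = 1/2).
Hamilton's rule: n·r·B > C  ⇒  n > C/(r·B) = 0.182/(0.5·0.0593) = 6.138.
The smallest integer exceeding 6.138 is 7.

7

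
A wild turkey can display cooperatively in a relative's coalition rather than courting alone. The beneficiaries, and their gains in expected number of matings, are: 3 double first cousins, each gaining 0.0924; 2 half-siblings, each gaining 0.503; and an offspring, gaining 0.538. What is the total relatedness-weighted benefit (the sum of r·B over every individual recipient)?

r to a double first cousin = 0.25 (double first cousins share both grandparent pairs — four paths of length 4: r = 4·(1/2)^4 = 1/4).
r to a half-sibling = 0.25 (half-sibs share one parent — one path of length 2: r = (1/2)^2 = 1/4).
r to an offspring = 0.5 (one parent–offspring link: r = (1/2)^1 = 1/2).
Summing one r·B term per recipient: 3·0.25·0.0924 + 2·0.25·0.503 + 1·0.5·0.538 = 0.5898.

0.5898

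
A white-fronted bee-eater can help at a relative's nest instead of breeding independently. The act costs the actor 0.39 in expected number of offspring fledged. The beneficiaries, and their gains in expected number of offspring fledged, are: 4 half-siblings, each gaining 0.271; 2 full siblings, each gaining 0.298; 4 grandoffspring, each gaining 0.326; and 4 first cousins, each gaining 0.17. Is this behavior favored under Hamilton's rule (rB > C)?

Hamilton's rule: the trait is favored when the sum of r·B over every recipient exceeds the actor's cost C.
r to a half-sibling = 0.25 (half-sibs share one parent — one path of length 2: r = (1/2)^2 = 1/4).
r to a full sibling = 1/2 (full sibs share both parents — two paths of length 2: r = 2·(1/2)^2 = 1/2).
r to a grandoffspring = 0.25 (two parent–offspring links: r = (1/2)^2 = 1/4).
r to a first cousin = 0.125 (first cousins share one grandparent pair — two paths of length 4: r = 2·(1/2)^4 = 1/8).
Summing one r·B term per recipient: 4·0.25·0.271 + 2·0.5·0.298 + 4·0.25·0.326 + 4·0.125·0.17 = 0.98.
0.98 > 0.39: the indirect benefit exceeds the cost.

Yes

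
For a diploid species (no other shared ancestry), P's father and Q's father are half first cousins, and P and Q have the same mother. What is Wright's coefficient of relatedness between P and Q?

0.265625

Wright's path rule: contributions from independent ancestry routes add.
P and Q are related in two ways: half second cousins through their fathers (r = 1/64) and half-sibs through their shared mother (r = 1/4).
r = 1/64 + 1/4 = 17/64 = 0.265625.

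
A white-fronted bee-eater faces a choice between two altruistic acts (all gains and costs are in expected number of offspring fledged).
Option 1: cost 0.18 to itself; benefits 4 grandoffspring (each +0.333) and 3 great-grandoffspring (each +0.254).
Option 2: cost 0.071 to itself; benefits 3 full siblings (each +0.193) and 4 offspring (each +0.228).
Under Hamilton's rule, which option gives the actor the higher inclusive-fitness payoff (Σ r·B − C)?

Option 2

Option 1: r to a grandoffspring = 0.25.
Option 1: r to a great-grandoffspring = 0.125.
Option 1: Σ r·B − C = (4·0.25·0.333 + 3·0.125·0.254) − 0.18 = 0.24825.
Option 2: r to a full sibling = 0.5.
Option 2: r to an offspring = 0.5.
Option 2: Σ r·B − C = (3·0.5·0.193 + 4·0.5·0.228) − 0.071 = 0.6745.
Option 2 has the higher net inclusive-fitness payoff.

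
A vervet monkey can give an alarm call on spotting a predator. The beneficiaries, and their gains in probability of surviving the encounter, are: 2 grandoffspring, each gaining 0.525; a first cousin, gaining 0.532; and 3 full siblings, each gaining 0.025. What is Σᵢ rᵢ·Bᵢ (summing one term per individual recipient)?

r to a grandoffspring = 1/4 (two parent–offspring links: r = (1/2)^2 = 1/4).
r to a first cousin = 0.125 (first cousins share one grandparent pair — two paths of length 4: r = 2·(1/2)^4 = 1/8).
r to a full sibling = 0.5 (full sibs share both parents — two paths of length 2: r = 2·(1/2)^2 = 1/2).
Summing one r·B term per recipient: 2·0.25·0.525 + 1·0.125·0.532 + 3·0.5·0.025 = 0.3665.

0.3665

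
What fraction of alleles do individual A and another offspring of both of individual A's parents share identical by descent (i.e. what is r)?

Each parent–offspring link contributes a factor of 1/2, and independent paths through distinct common ancestors add.
Full sibs share both parents — two paths of length 2: r = 2·(1/2)^2 = 1/2.

0.5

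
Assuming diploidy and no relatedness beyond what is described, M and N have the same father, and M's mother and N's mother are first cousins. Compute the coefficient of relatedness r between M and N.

Wright's path rule: contributions from independent ancestry routes add.
M and N are related in two ways: half-sibs through their shared father (r = 1/4) and second cousins through their mothers (r = 1/32).
r = 1/4 + 1/32 = 0.28125.

0.28125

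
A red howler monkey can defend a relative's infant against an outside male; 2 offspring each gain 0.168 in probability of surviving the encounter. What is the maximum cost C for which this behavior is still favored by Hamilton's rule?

r to an offspring = 1/2 (one parent–offspring link: r = (1/2)^1 = 1/2).
Hamilton's rule: n·r·B > C, so the trait is favored while C < n·r·B = 2·0.5·0.168 = 0.168.

0.168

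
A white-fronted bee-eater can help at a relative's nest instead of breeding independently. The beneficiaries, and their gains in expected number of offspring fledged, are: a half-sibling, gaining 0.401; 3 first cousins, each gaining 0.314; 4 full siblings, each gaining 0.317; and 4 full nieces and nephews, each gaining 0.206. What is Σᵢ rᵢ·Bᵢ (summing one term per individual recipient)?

r to a half-sibling = 1/4 (half-sibs share one parent — one path of length 2: r = (1/2)^2 = 1/4).
r to a first cousin = 1/8 (first cousins share one grandparent pair — two paths of length 4: r = 2·(1/2)^4 = 1/8).
r to a full sibling = 0.5 (full sibs share both parents — two paths of length 2: r = 2·(1/2)^2 = 1/2).
r to a full niece or nephew = 0.25 (full aunt/uncle↔niece/nephew: two paths of length 3 through the shared grandparent pair: r = 2·(1/2)^3 = 1/4).
Summing one r·B term per recipient: 1·0.25·0.401 + 3·0.125·0.314 + 4·0.5·0.317 + 4·0.25·0.206 = 1.058.

1.058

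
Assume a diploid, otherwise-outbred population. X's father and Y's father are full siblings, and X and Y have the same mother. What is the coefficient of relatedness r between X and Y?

Relatedness sums over independent paths through distinct common ancestors.
X and Y are related in two ways: first cousins through their fathers (r = 1/8) and half-sibs through their shared mother (r = 1/4).
r = 1/8 + 1/4 = 0.375.

0.375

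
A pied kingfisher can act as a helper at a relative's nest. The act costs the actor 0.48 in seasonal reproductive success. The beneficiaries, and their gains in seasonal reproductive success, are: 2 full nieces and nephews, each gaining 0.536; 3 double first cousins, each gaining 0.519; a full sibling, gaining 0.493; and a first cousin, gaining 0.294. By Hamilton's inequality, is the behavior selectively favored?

Yes

Hamilton's rule: the trait is favored when the sum of r·B over every recipient exceeds the actor's cost C.
r to a full niece or nephew = 1/4 (full aunt/uncle↔niece/nephew: two paths of length 3 through the shared grandparent pair: r = 2·(1/2)^3 = 1/4).
r to a double first cousin = 0.25 (double first cousins share both grandparent pairs — four paths of length 4: r = 4·(1/2)^4 = 1/4).
r to a full sibling = 0.5 (full sibs share both parents — two paths of length 2: r = 2·(1/2)^2 = 1/2).
r to a first cousin = 0.125 (first cousins share one grandparent pair — two paths of length 4: r = 2·(1/2)^4 = 1/8).
Summing one r·B term per recipient: 2·0.25·0.536 + 3·0.25·0.519 + 1·0.5·0.493 + 1·0.125·0.294 = 0.9405.
0.9405 > 0.48: the indirect benefit exceeds the cost.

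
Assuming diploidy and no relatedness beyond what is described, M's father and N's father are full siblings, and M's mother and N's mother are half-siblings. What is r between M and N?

Relatedness sums over independent paths through distinct common ancestors.
M and N are related in two ways: first cousins through their fathers (r = 1/8) and half first cousins through their mothers (r = 1/16).
r = 1/8 + 1/16 = 3/16 = 0.1875.

0.1875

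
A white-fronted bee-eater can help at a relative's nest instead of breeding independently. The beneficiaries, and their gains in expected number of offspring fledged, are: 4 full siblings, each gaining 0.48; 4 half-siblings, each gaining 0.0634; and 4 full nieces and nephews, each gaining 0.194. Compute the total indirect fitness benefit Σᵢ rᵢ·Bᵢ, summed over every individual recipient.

r to a full sibling = 0.5 (full sibs share both parents — two paths of length 2: r = 2·(1/2)^2 = 1/2).
r to a half-sibling = 1/4 (half-sibs share one parent — one path of length 2: r = (1/2)^2 = 1/4).
r to a full niece or nephew = 1/4 (full aunt/uncle↔niece/nephew: two paths of length 3 through the shared grandparent pair: r = 2·(1/2)^3 = 1/4).
Summing one r·B term per recipient: 4·0.5·0.48 + 4·0.25·0.0634 + 4·0.25·0.194 = 1.2174.

1.2174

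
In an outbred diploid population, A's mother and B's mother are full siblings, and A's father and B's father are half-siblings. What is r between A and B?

0.1875

Wright's path rule: contributions from independent ancestry routes add.
A and B are related in two ways: first cousins through their mothers (r = 1/8) and half first cousins through their fathers (r = 1/16).
r = 1/8 + 1/16 = 3/16 = 0.1875.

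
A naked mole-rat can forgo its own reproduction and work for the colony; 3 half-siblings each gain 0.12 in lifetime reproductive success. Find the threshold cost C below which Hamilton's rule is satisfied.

0.09

r to a half-sibling = 0.25 (half-sibs share one parent — one path of length 2: r = (1/2)^2 = 1/4).
Hamilton's rule: n·r·B > C, so the trait is favored while C < n·r·B = 3·0.25·0.12 = 0.09.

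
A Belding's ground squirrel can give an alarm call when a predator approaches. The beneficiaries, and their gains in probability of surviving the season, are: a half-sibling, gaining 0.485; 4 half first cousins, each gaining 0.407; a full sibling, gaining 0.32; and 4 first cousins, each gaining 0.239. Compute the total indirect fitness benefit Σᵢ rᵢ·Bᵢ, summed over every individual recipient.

r to a half-sibling = 0.25 (half-sibs share one parent — one path of length 2: r = (1/2)^2 = 1/4).
r to a half first cousin = 0.0625 (half first cousins share one grandparent — one path of length 4: r = (1/2)^4 = 1/16).
r to a full sibling = 0.5 (full sibs share both parents — two paths of length 2: r = 2·(1/2)^2 = 1/2).
r to a first cousin = 0.125 (first cousins share one grandparent pair — two paths of length 4: r = 2·(1/2)^4 = 1/8).
Summing one r·B term per recipient: 1·0.25·0.485 + 4·0.0625·0.407 + 1·0.5·0.32 + 4·0.125·0.239 = 0.5025.

0.5025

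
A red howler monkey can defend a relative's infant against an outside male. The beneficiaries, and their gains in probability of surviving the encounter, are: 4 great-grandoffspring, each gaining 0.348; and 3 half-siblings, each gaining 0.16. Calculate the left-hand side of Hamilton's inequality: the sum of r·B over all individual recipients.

0.294

r to a great-grandoffspring = 1/8 (three parent–offspring links: r = (1/2)^3 = 1/8).
r to a half-sibling = 0.25 (half-sibs share one parent — one path of length 2: r = (1/2)^2 = 1/4).
Summing one r·B term per recipient: 4·0.125·0.348 + 3·0.25·0.16 = 0.294.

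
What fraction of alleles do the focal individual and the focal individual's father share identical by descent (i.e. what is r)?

Each parent–offspring link contributes a factor of 1/2, and independent paths through distinct common ancestors add.
One parent–offspring link: r = (1/2)^1 = 1/2.

0.5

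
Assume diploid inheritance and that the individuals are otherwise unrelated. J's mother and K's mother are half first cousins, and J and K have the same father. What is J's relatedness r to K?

0.265625

Relatedness sums over independent paths through distinct common ancestors.
J and K are related in two ways: half second cousins through their mothers (r = 1/64) and half-sibs through their shared father (r = 1/4).
r = 1/64 + 1/4 = 17/64 = 0.265625.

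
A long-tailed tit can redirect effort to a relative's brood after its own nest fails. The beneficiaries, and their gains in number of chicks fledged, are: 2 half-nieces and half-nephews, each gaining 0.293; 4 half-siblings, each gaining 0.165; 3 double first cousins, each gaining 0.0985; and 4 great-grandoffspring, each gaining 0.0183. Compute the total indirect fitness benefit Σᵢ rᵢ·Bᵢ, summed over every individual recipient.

0.321275

r to a half-niece or half-nephew = 1/8 (half-aunt/uncle↔niece/nephew: one path of length 3: r = (1/2)^3 = 1/8).
r to a half-sibling = 0.25 (half-sibs share one parent — one path of length 2: r = (1/2)^2 = 1/4).
r to a double first cousin = 1/4 (double first cousins share both grandparent pairs — four paths of length 4: r = 4·(1/2)^4 = 1/4).
r to a great-grandoffspring = 0.125 (three parent–offspring links: r = (1/2)^3 = 1/8).
Summing one r·B term per recipient: 2·0.125·0.293 + 4·0.25·0.165 + 3·0.25·0.0985 + 4·0.125·0.0183 = 0.321275.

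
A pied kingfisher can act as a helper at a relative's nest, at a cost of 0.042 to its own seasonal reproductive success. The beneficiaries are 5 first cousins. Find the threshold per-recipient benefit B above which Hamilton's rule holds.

0.0672

r to a first cousin = 0.125 (first cousins share one grandparent pair — two paths of length 4: r = 2·(1/2)^4 = 1/8).
Hamilton's rule with n recipients of equal r: n·r·B > C, so B > C/(n·r) = 0.042/(5·0.125) = 0.0672.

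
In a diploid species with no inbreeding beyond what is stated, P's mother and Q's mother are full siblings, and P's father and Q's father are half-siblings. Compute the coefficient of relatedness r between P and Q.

Independent pedigree routes through distinct common ancestors add.
P and Q are related in two ways: first cousins through their mothers (r = 1/8) and half first cousins through their fathers (r = 1/16).
r = 1/8 + 1/16 = 3/16 = 0.1875.

0.1875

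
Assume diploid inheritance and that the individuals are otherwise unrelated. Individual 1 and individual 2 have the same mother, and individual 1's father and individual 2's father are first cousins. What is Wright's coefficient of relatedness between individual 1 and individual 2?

Independent pedigree routes through distinct common ancestors add.
Individual 1 and individual 2 are related in two ways: half-sibs through their shared mother (r = 1/4) and second cousins through their fathers (r = 1/32).
r = 1/4 + 1/32 = 0.28125.

0.28125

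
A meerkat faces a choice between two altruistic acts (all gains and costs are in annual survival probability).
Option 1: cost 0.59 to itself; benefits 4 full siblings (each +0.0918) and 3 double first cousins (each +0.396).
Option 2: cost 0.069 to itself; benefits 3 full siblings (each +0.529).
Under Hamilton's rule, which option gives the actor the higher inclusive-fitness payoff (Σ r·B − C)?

Option 1: r to a full sibling = 0.5.
Option 1: r to a double first cousin = 0.25.
Option 1: Σ r·B − C = (4·0.5·0.0918 + 3·0.25·0.396) − 0.59 = -0.1094.
Option 2: r to a full sibling = 0.5.
Option 2: Σ r·B − C = (3·0.5·0.529) − 0.069 = 0.7245.
Option 2 has the higher net inclusive-fitness payoff.

Option 2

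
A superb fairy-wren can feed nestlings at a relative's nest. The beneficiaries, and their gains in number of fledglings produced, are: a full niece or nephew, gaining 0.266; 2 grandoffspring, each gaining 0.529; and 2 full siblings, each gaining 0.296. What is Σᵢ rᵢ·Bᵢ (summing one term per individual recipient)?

0.627

r to a full niece or nephew = 0.25 (full aunt/uncle↔niece/nephew: two paths of length 3 through the shared grandparent pair: r = 2·(1/2)^3 = 1/4).
r to a grandoffspring = 0.25 (two parent–offspring links: r = (1/2)^2 = 1/4).
r to a full sibling = 0.5 (full sibs share both parents — two paths of length 2: r = 2·(1/2)^2 = 1/2).
Summing one r·B term per recipient: 1·0.25·0.266 + 2·0.25·0.529 + 2·0.5·0.296 = 0.627.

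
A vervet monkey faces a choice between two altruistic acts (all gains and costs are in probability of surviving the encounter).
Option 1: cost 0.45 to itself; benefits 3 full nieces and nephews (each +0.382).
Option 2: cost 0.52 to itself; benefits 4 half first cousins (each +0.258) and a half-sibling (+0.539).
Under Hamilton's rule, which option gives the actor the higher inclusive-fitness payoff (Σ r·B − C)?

Option 1: r to a full niece or nephew = 0.25.
Option 1: Σ r·B − C = (3·0.25·0.382) − 0.45 = -0.1635.
Option 2: r to a half first cousin = 0.0625.
Option 2: r to a half-sibling = 0.25.
Option 2: Σ r·B − C = (4·0.0625·0.258 + 1·0.25·0.539) − 0.52 = -0.32075.
Option 1 has the higher net inclusive-fitness payoff.

Option 1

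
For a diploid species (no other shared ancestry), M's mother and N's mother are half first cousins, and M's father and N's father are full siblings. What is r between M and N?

Relatedness sums over independent paths through distinct common ancestors.
M and N are related in two ways: half second cousins through their mothers (r = 1/64) and first cousins through their fathers (r = 1/8).
r = 1/64 + 1/8 = 0.140625.

0.140625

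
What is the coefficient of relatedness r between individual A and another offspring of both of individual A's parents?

Each parent–offspring link contributes a factor of 1/2, and independent paths through distinct common ancestors add.
Full sibs share both parents — two paths of length 2: r = 2·(1/2)^2 = 1/2.

0.5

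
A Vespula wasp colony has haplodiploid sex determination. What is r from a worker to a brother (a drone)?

0.25

Her haploid brother carries none of their father's genes and a random half of their mother's genome; that half matches the maternal half of her own genome with probability 1/2: r = 1/2 · 1/2 = 1/4.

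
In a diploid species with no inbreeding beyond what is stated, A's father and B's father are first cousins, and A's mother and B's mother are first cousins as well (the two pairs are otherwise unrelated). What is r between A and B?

0.0625

Wright's path rule: contributions from independent ancestry routes add.
A and B are related in two ways: second cousins through their fathers (r = 1/32) and second cousins through their mothers (r = 1/32).
r = 1/32 + 1/32 = 1/16 = 0.0625.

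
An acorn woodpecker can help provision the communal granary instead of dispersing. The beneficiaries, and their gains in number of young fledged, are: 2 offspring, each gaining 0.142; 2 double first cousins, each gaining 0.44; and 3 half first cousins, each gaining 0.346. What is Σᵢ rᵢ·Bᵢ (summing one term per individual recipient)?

0.426875

r to an offspring = 1/2 (one parent–offspring link: r = (1/2)^1 = 1/2).
r to a double first cousin = 1/4 (double first cousins share both grandparent pairs — four paths of length 4: r = 4·(1/2)^4 = 1/4).
r to a half first cousin = 0.0625 (half first cousins share one grandparent — one path of length 4: r = (1/2)^4 = 1/16).
Summing one r·B term per recipient: 2·0.5·0.142 + 2·0.25·0.44 + 3·0.0625·0.346 = 0.426875.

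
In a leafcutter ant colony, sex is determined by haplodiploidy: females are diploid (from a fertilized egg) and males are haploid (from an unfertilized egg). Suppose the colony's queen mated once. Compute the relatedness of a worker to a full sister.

Haplodiploid full sisters inherit their father's entire haploid genome identically (contributing 1/2) and on average half of their mother's contribution (1/2 · 1/2 = 1/4); r = 1/2 + 1/4 = 3/4.

0.75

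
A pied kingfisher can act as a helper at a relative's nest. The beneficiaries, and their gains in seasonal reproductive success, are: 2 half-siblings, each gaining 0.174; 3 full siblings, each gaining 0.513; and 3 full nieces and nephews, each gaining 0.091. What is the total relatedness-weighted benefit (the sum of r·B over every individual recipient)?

r to a half-sibling = 0.25 (half-sibs share one parent — one path of length 2: r = (1/2)^2 = 1/4).
r to a full sibling = 1/2 (full sibs share both parents — two paths of length 2: r = 2·(1/2)^2 = 1/2).
r to a full niece or nephew = 1/4 (full aunt/uncle↔niece/nephew: two paths of length 3 through the shared grandparent pair: r = 2·(1/2)^3 = 1/4).
Summing one r·B term per recipient: 2·0.25·0.174 + 3·0.5·0.513 + 3·0.25·0.091 = 0.92475.

0.92475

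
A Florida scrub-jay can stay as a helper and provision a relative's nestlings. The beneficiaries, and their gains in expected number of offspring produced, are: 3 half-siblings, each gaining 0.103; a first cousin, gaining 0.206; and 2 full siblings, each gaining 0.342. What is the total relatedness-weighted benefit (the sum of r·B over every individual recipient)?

r to a half-sibling = 0.25 (half-sibs share one parent — one path of length 2: r = (1/2)^2 = 1/4).
r to a first cousin = 1/8 (first cousins share one grandparent pair — two paths of length 4: r = 2·(1/2)^4 = 1/8).
r to a full sibling = 0.5 (full sibs share both parents — two paths of length 2: r = 2·(1/2)^2 = 1/2).
Summing one r·B term per recipient: 3·0.25·0.103 + 1·0.125·0.206 + 2·0.5·0.342 = 0.445.

0.445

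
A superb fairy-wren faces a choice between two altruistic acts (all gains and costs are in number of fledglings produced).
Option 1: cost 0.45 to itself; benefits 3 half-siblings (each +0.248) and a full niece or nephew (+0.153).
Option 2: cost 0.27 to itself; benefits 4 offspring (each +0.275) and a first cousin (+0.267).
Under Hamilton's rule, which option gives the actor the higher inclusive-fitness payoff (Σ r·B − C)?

Option 1: r to a half-sibling = 0.25.
Option 1: r to a full niece or nephew = 0.25.
Option 1: Σ r·B − C = (3·0.25·0.248 + 1·0.25·0.153) − 0.45 = -0.22575.
Option 2: r to an offspring = 0.5.
Option 2: r to a first cousin = 0.125.
Option 2: Σ r·B − C = (4·0.5·0.275 + 1·0.125·0.267) − 0.27 = 0.313375.
Option 2 has the higher net inclusive-fitness payoff.

Option 2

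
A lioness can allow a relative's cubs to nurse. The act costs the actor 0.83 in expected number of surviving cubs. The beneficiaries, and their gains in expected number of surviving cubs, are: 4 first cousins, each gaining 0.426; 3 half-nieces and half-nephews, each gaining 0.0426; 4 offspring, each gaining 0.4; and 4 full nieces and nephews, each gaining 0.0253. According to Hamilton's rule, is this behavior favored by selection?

Yes

Hamilton's rule: the trait is favored when the sum of r·B over every recipient exceeds the actor's cost C.
r to a first cousin = 0.125 (first cousins share one grandparent pair — two paths of length 4: r = 2·(1/2)^4 = 1/8).
r to a half-niece or half-nephew = 1/8 (half-aunt/uncle↔niece/nephew: one path of length 3: r = (1/2)^3 = 1/8).
r to an offspring = 1/2 (one parent–offspring link: r = (1/2)^1 = 1/2).
r to a full niece or nephew = 0.25 (full aunt/uncle↔niece/nephew: two paths of length 3 through the shared grandparent pair: r = 2·(1/2)^3 = 1/4).
Summing one r·B term per recipient: 4·0.125·0.426 + 3·0.125·0.0426 + 4·0.5·0.4 + 4·0.25·0.0253 = 1.054275.
1.054275 > 0.83: the indirect benefit exceeds the cost.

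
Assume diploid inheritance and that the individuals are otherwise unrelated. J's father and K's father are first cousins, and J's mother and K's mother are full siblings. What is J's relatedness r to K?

0.15625

Wright's path rule: contributions from independent ancestry routes add.
J and K are related in two ways: second cousins through their fathers (r = 1/32) and first cousins through their mothers (r = 1/8).
r = 1/32 + 1/8 = 5/32 = 0.15625.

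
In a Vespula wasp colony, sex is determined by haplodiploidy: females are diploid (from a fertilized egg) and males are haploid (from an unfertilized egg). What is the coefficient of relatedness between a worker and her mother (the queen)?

0.5

One meiotic link between diploid queen and diploid daughter: r = 1/2.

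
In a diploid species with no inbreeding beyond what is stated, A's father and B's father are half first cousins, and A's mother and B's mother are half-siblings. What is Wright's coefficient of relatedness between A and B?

0.078125

Relatedness sums over independent paths through distinct common ancestors.
A and B are related in two ways: half second cousins through their fathers (r = 1/64) and half first cousins through their mothers (r = 1/16).
r = 1/64 + 1/16 = 5/64 = 0.078125.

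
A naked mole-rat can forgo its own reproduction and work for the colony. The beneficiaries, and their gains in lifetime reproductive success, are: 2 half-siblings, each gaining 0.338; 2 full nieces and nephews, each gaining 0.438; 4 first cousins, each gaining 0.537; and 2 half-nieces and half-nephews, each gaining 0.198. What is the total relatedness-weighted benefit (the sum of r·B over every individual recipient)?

r to a half-sibling = 0.25 (half-sibs share one parent — one path of length 2: r = (1/2)^2 = 1/4).
r to a full niece or nephew = 0.25 (full aunt/uncle↔niece/nephew: two paths of length 3 through the shared grandparent pair: r = 2·(1/2)^3 = 1/4).
r to a first cousin = 0.125 (first cousins share one grandparent pair — two paths of length 4: r = 2·(1/2)^4 = 1/8).
r to a half-niece or half-nephew = 0.125 (half-aunt/uncle↔niece/nephew: one path of length 3: r = (1/2)^3 = 1/8).
Summing one r·B term per recipient: 2·0.25·0.338 + 2·0.25·0.438 + 4·0.125·0.537 + 2·0.125·0.198 = 0.706.

0.706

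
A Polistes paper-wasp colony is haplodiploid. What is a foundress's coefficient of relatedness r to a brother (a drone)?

Her haploid brother carries none of their father's genes and a random half of their mother's genome; that half matches the maternal half of her own genome with probability 1/2: r = 1/2 · 1/2 = 1/4.

0.25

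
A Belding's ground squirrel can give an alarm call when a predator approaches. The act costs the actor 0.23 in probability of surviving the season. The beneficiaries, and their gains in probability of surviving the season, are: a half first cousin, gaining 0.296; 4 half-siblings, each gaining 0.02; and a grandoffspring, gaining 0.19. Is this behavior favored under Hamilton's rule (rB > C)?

No

Hamilton's rule: the trait is favored when the sum of r·B over every recipient exceeds the actor's cost C.
r to a half first cousin = 1/16 (half first cousins share one grandparent — one path of length 4: r = (1/2)^4 = 1/16).
r to a half-sibling = 1/4 (half-sibs share one parent — one path of length 2: r = (1/2)^2 = 1/4).
r to a grandoffspring = 1/4 (two parent–offspring links: r = (1/2)^2 = 1/4).
Summing one r·B term per recipient: 1·0.0625·0.296 + 4·0.25·0.02 + 1·0.25·0.19 = 0.086.
0.086 < 0.23: the indirect benefit is less than the cost.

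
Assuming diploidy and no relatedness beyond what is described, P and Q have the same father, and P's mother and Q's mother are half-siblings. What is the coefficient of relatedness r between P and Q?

0.3125

With two independent routes of shared ancestry, r is the sum of the two contributions.
P and Q are related in two ways: half-sibs through their shared father (r = 1/4) and half first cousins through their mothers (r = 1/16).
r = 1/4 + 1/16 = 0.3125.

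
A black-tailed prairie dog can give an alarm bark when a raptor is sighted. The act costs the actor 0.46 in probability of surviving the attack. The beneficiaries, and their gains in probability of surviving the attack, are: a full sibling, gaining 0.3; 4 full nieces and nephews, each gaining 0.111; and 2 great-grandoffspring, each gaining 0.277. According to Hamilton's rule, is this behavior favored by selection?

No

Hamilton's rule: the trait is favored when the sum of r·B over every recipient exceeds the actor's cost C.
r to a full sibling = 0.5 (full sibs share both parents — two paths of length 2: r = 2·(1/2)^2 = 1/2).
r to a full niece or nephew = 0.25 (full aunt/uncle↔niece/nephew: two paths of length 3 through the shared grandparent pair: r = 2·(1/2)^3 = 1/4).
r to a great-grandoffspring = 0.125 (three parent–offspring links: r = (1/2)^3 = 1/8).
Summing one r·B term per recipient: 1·0.5·0.3 + 4·0.25·0.111 + 2·0.125·0.277 = 0.33025.
0.33025 < 0.46: the indirect benefit is less than the cost.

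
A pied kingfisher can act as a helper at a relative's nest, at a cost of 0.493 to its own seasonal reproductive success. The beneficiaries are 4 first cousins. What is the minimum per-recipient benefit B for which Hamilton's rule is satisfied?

0.986

r to a first cousin = 0.125 (first cousins share one grandparent pair — two paths of length 4: r = 2·(1/2)^4 = 1/8).
Hamilton's rule with n recipients of equal r: n·r·B > C, so B > C/(n·r) = 0.493/(4·0.125) = 0.986.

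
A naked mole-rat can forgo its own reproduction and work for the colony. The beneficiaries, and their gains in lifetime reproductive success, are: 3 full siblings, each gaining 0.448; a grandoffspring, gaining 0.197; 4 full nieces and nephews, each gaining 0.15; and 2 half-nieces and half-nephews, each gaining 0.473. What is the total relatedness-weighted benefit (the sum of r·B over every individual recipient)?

0.9895

r to a full sibling = 0.5 (full sibs share both parents — two paths of length 2: r = 2·(1/2)^2 = 1/2).
r to a grandoffspring = 1/4 (two parent–offspring links: r = (1/2)^2 = 1/4).
r to a full niece or nephew = 1/4 (full aunt/uncle↔niece/nephew: two paths of length 3 through the shared grandparent pair: r = 2·(1/2)^3 = 1/4).
r to a half-niece or half-nephew = 0.125 (half-aunt/uncle↔niece/nephew: one path of length 3: r = (1/2)^3 = 1/8).
Summing one r·B term per recipient: 3·0.5·0.448 + 1·0.25·0.197 + 4·0.25·0.15 + 2·0.125·0.473 = 0.9895.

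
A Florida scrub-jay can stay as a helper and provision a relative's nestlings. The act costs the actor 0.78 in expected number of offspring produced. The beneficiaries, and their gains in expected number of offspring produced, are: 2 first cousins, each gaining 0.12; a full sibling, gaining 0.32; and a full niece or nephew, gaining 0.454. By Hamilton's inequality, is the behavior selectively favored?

No

Hamilton's rule: the trait is favored when the sum of r·B over every recipient exceeds the actor's cost C.
r to a first cousin = 0.125 (first cousins share one grandparent pair — two paths of length 4: r = 2·(1/2)^4 = 1/8).
r to a full sibling = 0.5 (full sibs share both parents — two paths of length 2: r = 2·(1/2)^2 = 1/2).
r to a full niece or nephew = 1/4 (full aunt/uncle↔niece/nephew: two paths of length 3 through the shared grandparent pair: r = 2·(1/2)^3 = 1/4).
Summing one r·B term per recipient: 2·0.125·0.12 + 1·0.5·0.32 + 1·0.25·0.454 = 0.3035.
0.3035 < 0.78: the indirect benefit is less than the cost.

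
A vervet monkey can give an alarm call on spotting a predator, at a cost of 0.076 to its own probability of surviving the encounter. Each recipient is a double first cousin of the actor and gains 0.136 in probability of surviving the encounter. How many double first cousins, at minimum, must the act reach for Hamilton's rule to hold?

r to a double first cousin = 1/4 (double first cousins share both grandparent pairs — four paths of length 4: r = 4·(1/2)^4 = 1/4).
Hamilton's rule: n·r·B > C  ⇒  n > C/(r·B) = 0.076/(0.25·0.136) = 2.235.
The smallest integer exceeding 2.235 is 3.

3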